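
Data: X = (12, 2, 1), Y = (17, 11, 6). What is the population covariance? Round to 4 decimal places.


Cov = (1/n)*sum((xi-xbar)(yi-ybar))
n = 3, xbar = 15/3 = 5, ybar = 34/3 ≈ 11.333333
sum((xi-xbar)(yi-ybar)) = 62
Cov = 62 / 3 = 62/3 ≈ 20.666667

20.6667


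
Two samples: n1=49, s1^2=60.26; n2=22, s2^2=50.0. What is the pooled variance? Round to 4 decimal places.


sp^2 = ((n1-1)*s1^2 + (n2-1)*s2^2)/(n1+n2-2)
(n1-1)*s1^2 = 48 * 60.26 = 2892.48
(n2-1)*s2^2 = 21 * 50.0 = 1050
numerator = 2892.48 + 1050 = 3942.48
n1+n2-2 = 69
sp^2 = 3942.48 / 69 = 32854/575 ≈ 57.137391

57.1374


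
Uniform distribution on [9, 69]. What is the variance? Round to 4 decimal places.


Var = (b-a)^2 / 12
(b-a)^2 = (69 - 9)^2 = 3600
Var = 3600/12 = 300

300.0000


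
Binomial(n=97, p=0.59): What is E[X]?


E[X] = n*p = 97 * 0.59 = 57.23

57.23


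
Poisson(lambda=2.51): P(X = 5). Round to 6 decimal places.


P = e^(-lam) * lam^k / k!
e^(-2.51) ≈ 0.08126824
lam^k = 2.51^5 ≈ 99.625063
k! = 5! = 120
P = 0.08126824 * 99.625063 / 120 ≈ 0.067470

0.067470


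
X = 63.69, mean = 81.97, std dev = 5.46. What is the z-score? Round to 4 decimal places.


z = (X - mu) / sigma
X - mu = 63.69 - 81.97 = -18.28
z = -18.28 / 5.46 = -914/273 ≈ -3.347985

-3.3480


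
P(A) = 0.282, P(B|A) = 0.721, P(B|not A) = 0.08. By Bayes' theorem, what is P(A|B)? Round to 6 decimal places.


P(A|B) = P(B|A)*P(A) / P(B), P(B) = P(B|A)*P(A) + P(B|not A)*P(not A)
P(B|A)*P(A) = 0.721 * 0.282 = 0.203322
P(B|not A)*P(not A) = 0.08 * 0.718 = 0.05744
P(B) = 0.203322 + 0.05744 = 0.260762
P(A|B) = 0.203322 / 0.260762 ≈ 0.77972251

0.779723


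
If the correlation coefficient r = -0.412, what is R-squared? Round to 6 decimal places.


R^2 = r^2 = (-0.412)^2 = 0.169744

0.169744


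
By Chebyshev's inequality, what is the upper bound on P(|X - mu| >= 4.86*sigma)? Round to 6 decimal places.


P <= 1/k^2
k^2 = 4.86^2 = 23.6196
1/k^2 = 1 / 23.6196 ≈ 0.04233772

0.042338


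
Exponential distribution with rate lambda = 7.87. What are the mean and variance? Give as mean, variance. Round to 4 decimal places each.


mean = 1/lam, var = 1/lam^2
mean = 1 / 7.87 = 100/787 ≈ 0.127065
lam^2 = 7.87^2 = 61.9369
var = 1 / 61.9369 ≈ 0.016145

0.1271, 0.0161


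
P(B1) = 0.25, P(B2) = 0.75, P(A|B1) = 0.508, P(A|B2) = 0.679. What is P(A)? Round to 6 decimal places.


P(A) = P(A|B1)*P(B1) + P(A|B2)*P(B2)
P(A|B1)*P(B1) = 0.508 * 0.25 = 0.127
P(A|B2)*P(B2) = 0.679 * 0.75 = 0.50925
P(A) = 0.127 + 0.50925 = 0.63625

0.636250


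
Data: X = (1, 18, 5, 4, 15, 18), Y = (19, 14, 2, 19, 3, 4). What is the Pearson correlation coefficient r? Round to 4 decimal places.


r = sum((xi-xbar)(yi-ybar)) / sqrt(sum((xi-xbar)^2) * sum((yi-ybar)^2))
n = 6, xbar = 61/6 ≈ 10.166667, ybar = 61/6 ≈ 10.166667
Sxy = sum((xi-xbar)(yi-ybar)) = -877/6 ≈ -146.166667
Sxx = sum((xi-xbar)^2) = 1769/6 ≈ 294.833333
Syy = sum((yi-ybar)^2) = 1961/6 ≈ 326.833333
sqrt(Sxx*Syy) ≈ 310.421264
r = Sxy / sqrt(Sxx*Syy) = -146.166667 / 310.421264 ≈ -0.470866

-0.4709


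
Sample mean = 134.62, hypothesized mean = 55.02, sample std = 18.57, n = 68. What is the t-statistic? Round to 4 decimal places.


t = (xbar - mu0) / (s/sqrt(n))
xbar - mu0 = 134.62 - 55.02 = 79.6
sqrt(68) ≈ 8.24621125
s/sqrt(n) = 18.57 / 8.24621125 ≈ 2.25194328
t = 79.6 / 2.25194328 ≈ 35.347249

35.3472


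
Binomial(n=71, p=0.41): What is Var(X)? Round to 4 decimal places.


Var = n*p*(1-p) = 71 * 0.41 * 0.59 = 17.1749

17.1749


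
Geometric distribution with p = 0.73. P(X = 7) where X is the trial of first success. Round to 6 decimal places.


P = (1-p)^(k-1) * p
(1-p)^(k-1) = 0.27^6 ≈ 0.0003874205
P = 0.0003874205 * 0.73 ≈ 0.0002828170

0.000283


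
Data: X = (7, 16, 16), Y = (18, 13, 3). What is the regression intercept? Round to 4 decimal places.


a = ybar - b*xbar, where b = sum((xi-xbar)(yi-ybar)) / sum((xi-xbar)^2)
n = 3, xbar = 39/3 = 13, ybar = 34/3 ≈ 11.333333
Sxy = sum((xi-xbar)(yi-ybar)) = -60
Sxx = sum((xi-xbar)^2) = 54
b = Sxy / Sxx = -10/9 ≈ -1.111111
a = 11.333333 - (-1.111111) * 13 = 232/9 ≈ 25.777778

25.7778


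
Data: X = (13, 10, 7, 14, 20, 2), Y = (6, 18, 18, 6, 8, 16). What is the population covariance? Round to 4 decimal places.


Cov = (1/n)*sum((xi-xbar)(yi-ybar))
n = 6, xbar = 66/6 = 11, ybar = 72/6 = 12
sum((xi-xbar)(yi-ybar)) = -132
Cov = -132 / 6 = -22

-22.0000


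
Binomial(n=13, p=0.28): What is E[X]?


E[X] = n*p = 13 * 0.28 = 3.64

3.64


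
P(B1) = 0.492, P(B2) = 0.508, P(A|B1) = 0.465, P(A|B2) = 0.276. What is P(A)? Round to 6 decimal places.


P(A) = P(A|B1)*P(B1) + P(A|B2)*P(B2)
P(A|B1)*P(B1) = 0.465 * 0.492 = 0.22878
P(A|B2)*P(B2) = 0.276 * 0.508 = 0.140208
P(A) = 0.22878 + 0.140208 = 0.368988

0.368988


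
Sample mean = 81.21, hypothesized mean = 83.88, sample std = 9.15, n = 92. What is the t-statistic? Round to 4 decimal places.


t = (xbar - mu0) / (s/sqrt(n))
xbar - mu0 = 81.21 - 83.88 = -2.67
sqrt(92) ≈ 9.59166305
s/sqrt(n) = 9.15 / 9.59166305 ≈ 0.95395344
t = -2.67 / 0.95395344 ≈ -2.798879

-2.7989


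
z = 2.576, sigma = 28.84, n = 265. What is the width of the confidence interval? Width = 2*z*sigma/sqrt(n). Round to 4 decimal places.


width = 2*z*sigma/sqrt(n)
2*z*sigma = 2 * 2.576 * 28.84 = 148.58368
sqrt(265) ≈ 16.278821
width = 148.58368 / 16.278821 ≈ 9.127423

9.1274


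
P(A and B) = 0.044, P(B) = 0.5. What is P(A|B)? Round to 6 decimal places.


P(A|B) = P(A and B) / P(B) = 0.044 / 0.5 = 0.088

0.088000


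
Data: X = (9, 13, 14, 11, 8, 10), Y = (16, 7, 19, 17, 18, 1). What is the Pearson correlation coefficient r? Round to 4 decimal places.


r = sum((xi-xbar)(yi-ybar)) / sqrt(sum((xi-xbar)^2) * sum((yi-ybar)^2))
n = 6, xbar = 65/6 ≈ 10.833333, ybar = 78/6 = 13
Sxy = sum((xi-xbar)(yi-ybar)) = -3
Sxx = sum((xi-xbar)^2) = 161/6 ≈ 26.833333
Syy = sum((yi-ybar)^2) = 266
sqrt(Sxx*Syy) ≈ 84.484713
r = Sxy / sqrt(Sxx*Syy) = -3 / 84.484713 ≈ -0.035509

-0.0355


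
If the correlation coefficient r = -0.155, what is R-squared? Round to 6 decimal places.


R^2 = r^2 = (-0.155)^2 = 0.024025

0.024025


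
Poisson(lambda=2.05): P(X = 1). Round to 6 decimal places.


P = e^(-lam) * lam^k / k!
e^(-2.05) ≈ 0.1287349
lam^k = 2.05^1 = 2.05
k! = 1! = 1
P = 0.1287349 * 2.05 / 1 ≈ 0.263907

0.263907


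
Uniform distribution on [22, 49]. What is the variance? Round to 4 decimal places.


Var = (b-a)^2 / 12
(b-a)^2 = (49 - 22)^2 = 729
Var = 729/12 = 60.75

60.7500


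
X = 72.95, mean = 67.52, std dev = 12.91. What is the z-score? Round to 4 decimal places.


z = (X - mu) / sigma
X - mu = 72.95 - 67.52 = 5.43
z = 5.43 / 12.91 = 543/1291 ≈ 0.420604

0.4206


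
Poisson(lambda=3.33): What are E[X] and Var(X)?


E[X] = Var(X) = lambda = 3.33

3.33, 3.33


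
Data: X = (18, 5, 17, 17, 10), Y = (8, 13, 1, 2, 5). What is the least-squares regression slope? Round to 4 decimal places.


b = sum((xi-xbar)(yi-ybar)) / sum((xi-xbar)^2)
n = 5, xbar = 67/5 = 13.4, ybar = 29/5 = 5.8
Sxy = sum((xi-xbar)(yi-ybar)) = -78.6
Sxx = sum((xi-xbar)^2) = 129.2
b = Sxy / Sxx = -393/646 ≈ -0.608359

-0.6084


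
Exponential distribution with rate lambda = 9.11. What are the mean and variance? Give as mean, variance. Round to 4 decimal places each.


mean = 1/lam, var = 1/lam^2
mean = 1 / 9.11 = 100/911 ≈ 0.109769
lam^2 = 9.11^2 = 82.9921
var = 1 / 82.9921 ≈ 0.012049

0.1098, 0.0120


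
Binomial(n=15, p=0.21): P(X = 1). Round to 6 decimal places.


P = C(n,k) * p^k * (1-p)^(n-k)
C(15,1) = 15
p^k = 0.21^1 = 0.21
(1-p)^(n-k) = 0.79^14 ≈ 0.03687901
P = 15 * 0.21 * 0.03687901 ≈ 0.116169

0.116169


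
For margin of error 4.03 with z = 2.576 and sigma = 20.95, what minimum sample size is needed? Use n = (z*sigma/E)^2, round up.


z*sigma/E = 2.576 * 20.95 / 4.03 ≈ 13.391365
(z*sigma/E)^2 ≈ 179.328650
round up: n = 180

180


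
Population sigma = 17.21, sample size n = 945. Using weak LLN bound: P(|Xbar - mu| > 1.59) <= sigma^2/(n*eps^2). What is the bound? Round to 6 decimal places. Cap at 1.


bound = min(1, sigma^2/(n*eps^2))
sigma^2 = 17.21^2 = 296.1841
n*eps^2 = 945 * 1.59^2 = 945 * 2.5281 = 2389.0545
sigma^2/(n*eps^2) = 296.1841 / 2389.0545 ≈ 0.12397545

0.123975


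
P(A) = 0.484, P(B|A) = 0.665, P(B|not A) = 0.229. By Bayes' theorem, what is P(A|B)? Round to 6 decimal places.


P(A|B) = P(B|A)*P(A) / P(B), P(B) = P(B|A)*P(A) + P(B|not A)*P(not A)
P(B|A)*P(A) = 0.665 * 0.484 = 0.32186
P(B|not A)*P(not A) = 0.229 * 0.516 = 0.118164
P(B) = 0.32186 + 0.118164 = 0.440024
P(A|B) = 0.32186 / 0.440024 ≈ 0.73146010

0.731460


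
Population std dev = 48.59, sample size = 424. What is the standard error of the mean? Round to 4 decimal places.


SE = sigma / sqrt(n)
sqrt(424) ≈ 20.591260
SE = 48.59 / 20.591260 ≈ 2.359739

2.3597


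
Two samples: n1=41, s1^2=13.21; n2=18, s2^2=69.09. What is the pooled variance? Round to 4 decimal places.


sp^2 = ((n1-1)*s1^2 + (n2-1)*s2^2)/(n1+n2-2)
(n1-1)*s1^2 = 40 * 13.21 = 528.4
(n2-1)*s2^2 = 17 * 69.09 = 1174.53
numerator = 528.4 + 1174.53 = 1702.93
n1+n2-2 = 57
sp^2 = 1702.93 / 57 = 170293/5700 ≈ 29.875965

29.8760


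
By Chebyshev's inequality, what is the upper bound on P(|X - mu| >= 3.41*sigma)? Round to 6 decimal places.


P <= 1/k^2
k^2 = 3.41^2 = 11.6281
1/k^2 = 1 / 11.6281 ≈ 0.08599857

0.085999


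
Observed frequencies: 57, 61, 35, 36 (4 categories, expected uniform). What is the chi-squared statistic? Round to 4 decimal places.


chi2 = sum((O-E)^2/E), E = total/4
total = 189, E = 189/4 = 47.25
(57 - 47.25)^2 / 47.25 = 95.0625 / 47.25 = 169/84 ≈ 2.011905
(61 - 47.25)^2 / 47.25 = 189.0625 / 47.25 = 3025/756 ≈ 4.001323
(35 - 47.25)^2 / 47.25 = 150.0625 / 47.25 = 343/108 ≈ 3.175926
(36 - 47.25)^2 / 47.25 = 126.5625 / 47.25 = 75/28 ≈ 2.678571
chi2 = 2243/189 ≈ 11.867725

11.8677


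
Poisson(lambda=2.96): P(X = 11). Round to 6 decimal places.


P = e^(-lam) * lam^k / k!
e^(-2.96) ≈ 0.05181892
lam^k = 2.96^11 ≈ 152830.073385
k! = 11! = 39916800
P = 0.05181892 * 152830.073385 / 39916800 ≈ 0.000198

0.000198


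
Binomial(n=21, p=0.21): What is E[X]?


E[X] = n*p = 21 * 0.21 = 4.41

4.41


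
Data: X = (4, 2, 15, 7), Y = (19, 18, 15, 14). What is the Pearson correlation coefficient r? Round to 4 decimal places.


r = sum((xi-xbar)(yi-ybar)) / sqrt(sum((xi-xbar)^2) * sum((yi-ybar)^2))
n = 4, xbar = 28/4 = 7, ybar = 66/4 = 16.5
Sxy = sum((xi-xbar)(yi-ybar)) = -27
Sxx = sum((xi-xbar)^2) = 98
Syy = sum((yi-ybar)^2) = 17
sqrt(Sxx*Syy) ≈ 40.816663
r = Sxy / sqrt(Sxx*Syy) = -27 / 40.816663 ≈ -0.661495

-0.6615


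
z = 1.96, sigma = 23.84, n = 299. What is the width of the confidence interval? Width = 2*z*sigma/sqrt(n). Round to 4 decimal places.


width = 2*z*sigma/sqrt(n)
2*z*sigma = 2 * 1.96 * 23.84 = 93.4528
sqrt(299) ≈ 17.291616
width = 93.4528 / 17.291616 ≈ 5.404515

5.4045


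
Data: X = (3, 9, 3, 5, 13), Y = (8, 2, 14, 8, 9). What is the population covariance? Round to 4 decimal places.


Cov = (1/n)*sum((xi-xbar)(yi-ybar))
n = 5, xbar = 33/5 = 6.6, ybar = 41/5 = 8.2
sum((xi-xbar)(yi-ybar)) = -29.6
Cov = -29.6 / 5 = -5.92

-5.9200


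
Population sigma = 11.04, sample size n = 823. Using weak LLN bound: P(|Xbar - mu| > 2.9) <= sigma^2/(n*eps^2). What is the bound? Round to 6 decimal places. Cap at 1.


bound = min(1, sigma^2/(n*eps^2))
sigma^2 = 11.04^2 = 121.8816
n*eps^2 = 823 * 2.9^2 = 823 * 8.41 = 6921.43
sigma^2/(n*eps^2) = 121.8816 / 6921.43 ≈ 0.01760931

0.017609


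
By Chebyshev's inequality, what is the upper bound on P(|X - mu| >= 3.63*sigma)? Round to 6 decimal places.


P <= 1/k^2
k^2 = 3.63^2 = 13.1769
1/k^2 = 1 / 13.1769 ≈ 0.07589038

0.075890


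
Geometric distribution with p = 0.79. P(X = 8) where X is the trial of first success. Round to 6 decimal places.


P = (1-p)^(k-1) * p
(1-p)^(k-1) = 0.21^7 ≈ 0.00001801089
P = 0.00001801089 * 0.79 ≈ 0.00001422860

0.000014


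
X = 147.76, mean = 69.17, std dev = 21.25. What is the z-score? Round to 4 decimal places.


z = (X - mu) / sigma
X - mu = 147.76 - 69.17 = 78.59
z = 78.59 / 21.25 = 7859/2125 ≈ 3.698353

3.6984


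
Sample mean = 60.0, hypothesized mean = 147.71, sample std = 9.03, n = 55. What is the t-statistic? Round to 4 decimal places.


t = (xbar - mu0) / (s/sqrt(n))
xbar - mu0 = 60.0 - 147.71 = -87.71
sqrt(55) ≈ 7.41619849
s/sqrt(n) = 9.03 / 7.41619849 ≈ 1.21760495
t = -87.71 / 1.21760495 ≈ -72.034858

-72.0349


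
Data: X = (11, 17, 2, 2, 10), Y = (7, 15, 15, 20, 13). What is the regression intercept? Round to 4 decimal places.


a = ybar - b*xbar, where b = sum((xi-xbar)(yi-ybar)) / sum((xi-xbar)^2)
n = 5, xbar = 42/5 = 8.4, ybar = 70/5 = 14
Sxy = sum((xi-xbar)(yi-ybar)) = -56
Sxx = sum((xi-xbar)^2) = 165.2
b = Sxy / Sxx = -20/59 ≈ -0.338983
a = 14 - (-0.338983) * 8.4 = 994/59 ≈ 16.847458

16.8475


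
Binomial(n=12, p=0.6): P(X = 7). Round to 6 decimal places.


P = C(n,k) * p^k * (1-p)^(n-k)
C(12,7) = 792
p^k = 0.6^7 = 0.0279936
(1-p)^(n-k) = 0.4^5 = 0.01024
P = 792 * 0.0279936 * 0.01024 ≈ 0.227030

0.227030


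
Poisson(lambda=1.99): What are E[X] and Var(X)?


E[X] = Var(X) = lambda = 1.99

1.99, 1.99


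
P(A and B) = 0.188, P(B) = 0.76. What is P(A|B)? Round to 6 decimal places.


P(A|B) = P(A and B) / P(B) = 0.188 / 0.76 = 47/190 ≈ 0.24736842

0.247368


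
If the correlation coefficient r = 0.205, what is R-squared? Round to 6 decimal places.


R^2 = r^2 = (0.205)^2 = 0.042025

0.042025


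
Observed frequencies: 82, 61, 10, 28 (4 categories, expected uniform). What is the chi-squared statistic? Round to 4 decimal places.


chi2 = sum((O-E)^2/E), E = total/4
total = 181, E = 181/4 = 45.25
(82 - 45.25)^2 / 45.25 = 1350.5625 / 45.25 = 21609/724 ≈ 29.846685
(61 - 45.25)^2 / 45.25 = 248.0625 / 45.25 = 3969/724 ≈ 5.482044
(10 - 45.25)^2 / 45.25 = 1242.5625 / 45.25 = 19881/724 ≈ 27.459945
(28 - 45.25)^2 / 45.25 = 297.5625 / 45.25 = 4761/724 ≈ 6.575967
chi2 = 12555/181 ≈ 69.364641

69.3646


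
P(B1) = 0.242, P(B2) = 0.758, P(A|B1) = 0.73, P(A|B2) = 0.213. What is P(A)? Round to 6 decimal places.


P(A) = P(A|B1)*P(B1) + P(A|B2)*P(B2)
P(A|B1)*P(B1) = 0.73 * 0.242 = 0.17666
P(A|B2)*P(B2) = 0.213 * 0.758 = 0.161454
P(A) = 0.17666 + 0.161454 = 0.338114

0.338114


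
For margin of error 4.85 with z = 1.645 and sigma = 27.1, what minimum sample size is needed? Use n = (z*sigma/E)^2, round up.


z*sigma/E = 1.645 * 27.1 / 4.85 = 89159/9700 ≈ 9.191649
(z*sigma/E)^2 ≈ 84.486420
round up: n = 85

85


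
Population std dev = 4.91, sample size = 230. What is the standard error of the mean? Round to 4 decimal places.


SE = sigma / sqrt(n)
sqrt(230) ≈ 15.165751
SE = 4.91 / 15.165751 ≈ 0.323756

0.3238


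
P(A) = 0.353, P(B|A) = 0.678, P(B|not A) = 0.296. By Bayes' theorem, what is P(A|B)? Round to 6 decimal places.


P(A|B) = P(B|A)*P(A) / P(B), P(B) = P(B|A)*P(A) + P(B|not A)*P(not A)
P(B|A)*P(A) = 0.678 * 0.353 = 0.239334
P(B|not A)*P(not A) = 0.296 * 0.647 = 0.191512
P(B) = 0.239334 + 0.191512 = 0.430846
P(A|B) = 0.239334 / 0.430846 ≈ 0.55549779

0.555498


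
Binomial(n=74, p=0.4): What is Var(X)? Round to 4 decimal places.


Var = n*p*(1-p) = 74 * 0.4 * 0.6 = 17.76

17.7600


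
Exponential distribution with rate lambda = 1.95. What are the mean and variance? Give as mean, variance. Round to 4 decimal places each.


mean = 1/lam, var = 1/lam^2
mean = 1 / 1.95 = 20/39 ≈ 0.512821
lam^2 = 1.95^2 = 3.8025
var = 1 / 3.8025 = 400/1521 ≈ 0.262985

0.5128, 0.2630


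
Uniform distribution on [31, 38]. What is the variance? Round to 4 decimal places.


Var = (b-a)^2 / 12
(b-a)^2 = (38 - 31)^2 = 49
Var = 49/12 ≈ 4.083333

4.0833


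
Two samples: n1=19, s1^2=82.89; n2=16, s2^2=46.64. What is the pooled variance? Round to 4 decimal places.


sp^2 = ((n1-1)*s1^2 + (n2-1)*s2^2)/(n1+n2-2)
(n1-1)*s1^2 = 18 * 82.89 = 1492.02
(n2-1)*s2^2 = 15 * 46.64 = 699.6
numerator = 1492.02 + 699.6 = 2191.62
n1+n2-2 = 33
sp^2 = 2191.62 / 33 = 36527/550 ≈ 66.412727

66.4127


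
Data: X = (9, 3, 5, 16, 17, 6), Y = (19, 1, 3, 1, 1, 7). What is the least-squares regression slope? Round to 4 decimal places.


b = sum((xi-xbar)(yi-ybar)) / sum((xi-xbar)^2)
n = 6, xbar = 56/6 = 28/3 ≈ 9.333333, ybar = 32/6 = 16/3 ≈ 5.333333
Sxy = sum((xi-xbar)(yi-ybar)) = -104/3 ≈ -34.666667
Sxx = sum((xi-xbar)^2) = 520/3 ≈ 173.333333
b = Sxy / Sxx = -0.2

-0.2000


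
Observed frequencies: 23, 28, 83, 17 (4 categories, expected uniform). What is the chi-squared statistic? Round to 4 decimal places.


chi2 = sum((O-E)^2/E), E = total/4
total = 151, E = 151/4 = 37.75
(23 - 37.75)^2 / 37.75 = 217.5625 / 37.75 = 3481/604 ≈ 5.763245
(28 - 37.75)^2 / 37.75 = 95.0625 / 37.75 = 1521/604 ≈ 2.518212
(83 - 37.75)^2 / 37.75 = 2047.5625 / 37.75 = 32761/604 ≈ 54.240066
(17 - 37.75)^2 / 37.75 = 430.5625 / 37.75 = 6889/604 ≈ 11.405629
chi2 = 11163/151 ≈ 73.927152

73.9272


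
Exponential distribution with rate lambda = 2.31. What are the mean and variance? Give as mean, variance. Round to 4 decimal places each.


mean = 1/lam, var = 1/lam^2
mean = 1 / 2.31 = 100/231 ≈ 0.432900
lam^2 = 2.31^2 = 5.3361
var = 1 / 5.3361 ≈ 0.187403

0.4329, 0.1874


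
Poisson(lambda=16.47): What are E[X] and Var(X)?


E[X] = Var(X) = lambda = 16.47

16.47, 16.47


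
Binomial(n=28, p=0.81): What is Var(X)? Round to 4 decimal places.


Var = n*p*(1-p) = 28 * 0.81 * 0.19 = 4.3092

4.3092


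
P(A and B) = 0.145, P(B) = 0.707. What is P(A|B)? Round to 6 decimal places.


P(A|B) = P(A and B) / P(B) = 0.145 / 0.707 = 145/707 ≈ 0.20509194

0.205092


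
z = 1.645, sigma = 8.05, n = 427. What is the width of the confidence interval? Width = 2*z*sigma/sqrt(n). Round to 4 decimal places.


width = 2*z*sigma/sqrt(n)
2*z*sigma = 2 * 1.645 * 8.05 = 26.4845
sqrt(427) ≈ 20.663978
width = 26.4845 / 20.663978 ≈ 1.281675

1.2817


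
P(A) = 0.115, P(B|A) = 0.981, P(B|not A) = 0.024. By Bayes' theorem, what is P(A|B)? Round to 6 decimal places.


P(A|B) = P(B|A)*P(A) / P(B), P(B) = P(B|A)*P(A) + P(B|not A)*P(not A)
P(B|A)*P(A) = 0.981 * 0.115 = 0.112815
P(B|not A)*P(not A) = 0.024 * 0.885 = 0.02124
P(B) = 0.112815 + 0.02124 = 0.134055
P(A|B) = 0.112815 / 0.134055 = 2507/2979 ≈ 0.84155757

0.841558


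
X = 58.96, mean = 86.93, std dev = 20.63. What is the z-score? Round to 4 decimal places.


z = (X - mu) / sigma
X - mu = 58.96 - 86.93 = -27.97
z = -27.97 / 20.63 = -2797/2063 ≈ -1.355793

-1.3558


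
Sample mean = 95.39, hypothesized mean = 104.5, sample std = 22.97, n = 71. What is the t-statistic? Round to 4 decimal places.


t = (xbar - mu0) / (s/sqrt(n))
xbar - mu0 = 95.39 - 104.5 = -9.11
sqrt(71) ≈ 8.42614977
s/sqrt(n) = 22.97 / 8.42614977 ≈ 2.72603747
t = -9.11 / 2.72603747 ≈ -3.341847

-3.3418


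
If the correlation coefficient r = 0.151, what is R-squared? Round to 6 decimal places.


R^2 = r^2 = (0.151)^2 = 0.022801

0.022801


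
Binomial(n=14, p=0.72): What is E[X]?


E[X] = n*p = 14 * 0.72 = 10.08

10.08


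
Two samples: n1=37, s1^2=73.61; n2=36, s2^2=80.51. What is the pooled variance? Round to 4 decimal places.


sp^2 = ((n1-1)*s1^2 + (n2-1)*s2^2)/(n1+n2-2)
(n1-1)*s1^2 = 36 * 73.61 = 2649.96
(n2-1)*s2^2 = 35 * 80.51 = 2817.85
numerator = 2649.96 + 2817.85 = 5467.81
n1+n2-2 = 71
sp^2 = 5467.81 / 71 = 546781/7100 ≈ 77.011408

77.0114


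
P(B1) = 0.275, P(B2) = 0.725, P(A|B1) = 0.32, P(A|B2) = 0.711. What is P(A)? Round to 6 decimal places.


P(A) = P(A|B1)*P(B1) + P(A|B2)*P(B2)
P(A|B1)*P(B1) = 0.32 * 0.275 = 0.088
P(A|B2)*P(B2) = 0.711 * 0.725 = 0.515475
P(A) = 0.088 + 0.515475 = 0.603475

0.603475


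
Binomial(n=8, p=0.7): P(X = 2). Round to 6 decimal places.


P = C(n,k) * p^k * (1-p)^(n-k)
C(8,2) = 28
p^k = 0.7^2 = 0.49
(1-p)^(n-k) = 0.3^6 = 0.000729
P = 28 * 0.49 * 0.000729 ≈ 0.010002

0.010002


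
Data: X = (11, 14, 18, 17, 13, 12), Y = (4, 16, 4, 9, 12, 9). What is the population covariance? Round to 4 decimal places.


Cov = (1/n)*sum((xi-xbar)(yi-ybar))
n = 6, xbar = 85/6 ≈ 14.166667, ybar = 54/6 = 9
sum((xi-xbar)(yi-ybar)) = -8
Cov = -8 / 6 = -4/3 ≈ -1.333333

-1.3333


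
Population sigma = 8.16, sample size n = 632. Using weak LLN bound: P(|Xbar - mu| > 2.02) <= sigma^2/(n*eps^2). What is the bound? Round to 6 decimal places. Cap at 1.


bound = min(1, sigma^2/(n*eps^2))
sigma^2 = 8.16^2 = 66.5856
n*eps^2 = 632 * 2.02^2 = 632 * 4.0804 = 2578.8128
sigma^2/(n*eps^2) = 66.5856 / 2578.8128 ≈ 0.02582025

0.025820


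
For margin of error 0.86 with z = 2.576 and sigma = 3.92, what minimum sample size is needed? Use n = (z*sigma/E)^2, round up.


z*sigma/E = 2.576 * 3.92 / 0.86 = 63112/5375 ≈ 11.741767
(z*sigma/E)^2 ≈ 137.869103
round up: n = 138

138


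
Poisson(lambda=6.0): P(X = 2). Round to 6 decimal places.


P = e^(-lam) * lam^k / k!
e^(-6.0) ≈ 0.002478752
lam^k = 6.0^2 = 36
k! = 2! = 2
P = 0.002478752 * 36 / 2 ≈ 0.044618

0.044618


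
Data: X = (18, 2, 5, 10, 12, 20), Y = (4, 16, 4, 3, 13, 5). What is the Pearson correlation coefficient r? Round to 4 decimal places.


r = sum((xi-xbar)(yi-ybar)) / sqrt(sum((xi-xbar)^2) * sum((yi-ybar)^2))
n = 6, xbar = 67/6 ≈ 11.166667, ybar = 45/6 = 7.5
Sxy = sum((xi-xbar)(yi-ybar)) = -92.5
Sxx = sum((xi-xbar)^2) = 1493/6 ≈ 248.833333
Syy = sum((yi-ybar)^2) = 153.5
sqrt(Sxx*Syy) ≈ 195.437757
r = Sxy / sqrt(Sxx*Syy) = -92.5 / 195.437757 ≈ -0.473296

-0.4733


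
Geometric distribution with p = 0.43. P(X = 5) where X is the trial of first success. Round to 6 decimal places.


P = (1-p)^(k-1) * p
(1-p)^(k-1) = 0.57^4 ≈ 0.1055600
P = 0.1055600 * 0.43 ≈ 0.04539080

0.045391


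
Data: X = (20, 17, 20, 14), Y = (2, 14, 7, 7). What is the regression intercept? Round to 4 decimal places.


a = ybar - b*xbar, where b = sum((xi-xbar)(yi-ybar)) / sum((xi-xbar)^2)
n = 4, xbar = 71/4 = 17.75, ybar = 30/4 = 7.5
Sxy = sum((xi-xbar)(yi-ybar)) = -16.5
Sxx = sum((xi-xbar)^2) = 24.75
b = Sxy / Sxx = -2/3 ≈ -0.666667
a = 7.5 - (-0.666667) * 17.75 = 58/3 ≈ 19.333333

19.3333


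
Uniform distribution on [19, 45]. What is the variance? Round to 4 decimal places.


Var = (b-a)^2 / 12
(b-a)^2 = (45 - 19)^2 = 676
Var = 676/12 ≈ 56.333333

56.3333


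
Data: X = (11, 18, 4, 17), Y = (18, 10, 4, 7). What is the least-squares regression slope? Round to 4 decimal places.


b = sum((xi-xbar)(yi-ybar)) / sum((xi-xbar)^2)
n = 4, xbar = 50/4 = 12.5, ybar = 39/4 = 9.75
Sxy = sum((xi-xbar)(yi-ybar)) = 25.5
Sxx = sum((xi-xbar)^2) = 125
b = Sxy / Sxx = 0.204

0.2040


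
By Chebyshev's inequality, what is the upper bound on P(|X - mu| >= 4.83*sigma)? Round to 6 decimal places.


P <= 1/k^2
k^2 = 4.83^2 = 23.3289
1/k^2 = 1 / 23.3289 ≈ 0.04286529

0.042865


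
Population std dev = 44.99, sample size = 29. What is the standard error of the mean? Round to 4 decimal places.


SE = sigma / sqrt(n)
sqrt(29) ≈ 5.385165
SE = 44.99 / 5.385165 ≈ 8.354433

8.3544


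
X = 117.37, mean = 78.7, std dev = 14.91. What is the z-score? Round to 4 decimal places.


z = (X - mu) / sigma
X - mu = 117.37 - 78.7 = 38.67
z = 38.67 / 14.91 = 1289/497 ≈ 2.593561

2.5936


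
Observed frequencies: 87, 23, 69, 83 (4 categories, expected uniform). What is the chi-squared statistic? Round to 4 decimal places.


chi2 = sum((O-E)^2/E), E = total/4
total = 262, E = 262/4 = 65.5
(87 - 65.5)^2 / 65.5 = 462.25 / 65.5 = 1849/262 ≈ 7.057252
(23 - 65.5)^2 / 65.5 = 1806.25 / 65.5 = 7225/262 ≈ 27.576336
(69 - 65.5)^2 / 65.5 = 12.25 / 65.5 = 49/262 ≈ 0.187023
(83 - 65.5)^2 / 65.5 = 306.25 / 65.5 = 1225/262 ≈ 4.675573
chi2 = 5174/131 ≈ 39.496183

39.4962


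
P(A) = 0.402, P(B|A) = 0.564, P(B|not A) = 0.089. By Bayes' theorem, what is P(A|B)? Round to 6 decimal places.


P(A|B) = P(B|A)*P(A) / P(B), P(B) = P(B|A)*P(A) + P(B|not A)*P(not A)
P(B|A)*P(A) = 0.564 * 0.402 = 0.226728
P(B|not A)*P(not A) = 0.089 * 0.598 = 0.053222
P(B) = 0.226728 + 0.053222 = 0.27995
P(A|B) = 0.226728 / 0.27995 ≈ 0.80988748

0.809887


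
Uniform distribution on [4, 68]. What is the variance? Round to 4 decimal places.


Var = (b-a)^2 / 12
(b-a)^2 = (68 - 4)^2 = 4096
Var = 4096/12 ≈ 341.333333

341.3333


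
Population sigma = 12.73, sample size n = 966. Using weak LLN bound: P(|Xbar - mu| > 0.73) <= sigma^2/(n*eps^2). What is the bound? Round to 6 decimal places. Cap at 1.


bound = min(1, sigma^2/(n*eps^2))
sigma^2 = 12.73^2 = 162.0529
n*eps^2 = 966 * 0.73^2 = 966 * 0.5329 = 514.7814
sigma^2/(n*eps^2) = 162.0529 / 514.7814 ≈ 0.31479945

0.314799


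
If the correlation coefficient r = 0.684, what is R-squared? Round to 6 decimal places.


R^2 = r^2 = (0.684)^2 = 0.467856

0.467856


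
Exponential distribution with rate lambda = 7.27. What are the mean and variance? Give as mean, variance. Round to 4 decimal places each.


mean = 1/lam, var = 1/lam^2
mean = 1 / 7.27 = 100/727 ≈ 0.137552
lam^2 = 7.27^2 = 52.8529
var = 1 / 52.8529 ≈ 0.018920

0.1376, 0.0189


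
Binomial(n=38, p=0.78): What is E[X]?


E[X] = n*p = 38 * 0.78 = 29.64

29.64


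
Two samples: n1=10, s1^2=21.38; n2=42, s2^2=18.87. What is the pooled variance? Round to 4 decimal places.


sp^2 = ((n1-1)*s1^2 + (n2-1)*s2^2)/(n1+n2-2)
(n1-1)*s1^2 = 9 * 21.38 = 192.42
(n2-1)*s2^2 = 41 * 18.87 = 773.67
numerator = 192.42 + 773.67 = 966.09
n1+n2-2 = 50
sp^2 = 966.09 / 50 = 19.3218

19.3218


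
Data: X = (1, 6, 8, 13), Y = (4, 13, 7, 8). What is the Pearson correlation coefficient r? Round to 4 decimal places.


r = sum((xi-xbar)(yi-ybar)) / sqrt(sum((xi-xbar)^2) * sum((yi-ybar)^2))
n = 4, xbar = 28/4 = 7, ybar = 32/4 = 8
Sxy = sum((xi-xbar)(yi-ybar)) = 18
Sxx = sum((xi-xbar)^2) = 74
Syy = sum((yi-ybar)^2) = 42
sqrt(Sxx*Syy) ≈ 55.749439
r = Sxy / sqrt(Sxx*Syy) = 18 / 55.749439 ≈ 0.322873

0.3229


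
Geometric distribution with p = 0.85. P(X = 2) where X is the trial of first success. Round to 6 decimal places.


P = (1-p)^(k-1) * p
(1-p)^(k-1) = 0.15^1 = 0.15
P = 0.15 * 0.85 = 0.1275

0.127500


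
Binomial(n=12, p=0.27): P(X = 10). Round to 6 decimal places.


P = C(n,k) * p^k * (1-p)^(n-k)
C(12,10) = 66
p^k = 0.27^10 ≈ 0.000002058911
(1-p)^(n-k) = 0.73^2 = 0.5329
P = 66 * 0.000002058911 * 0.5329 ≈ 0.000072

0.000072


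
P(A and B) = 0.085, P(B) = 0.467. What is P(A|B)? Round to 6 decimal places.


P(A|B) = P(A and B) / P(B) = 0.085 / 0.467 = 85/467 ≈ 0.18201285

0.182013


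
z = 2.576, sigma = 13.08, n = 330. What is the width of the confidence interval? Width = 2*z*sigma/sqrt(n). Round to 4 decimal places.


width = 2*z*sigma/sqrt(n)
2*z*sigma = 2 * 2.576 * 13.08 = 67.38816
sqrt(330) ≈ 18.165902
width = 67.38816 / 18.165902 ≈ 3.709596

3.7096


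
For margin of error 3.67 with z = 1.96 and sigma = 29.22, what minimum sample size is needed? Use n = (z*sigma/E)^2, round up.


z*sigma/E = 1.96 * 29.22 / 3.67 = 143178/9175 ≈ 15.605232
(z*sigma/E)^2 ≈ 243.523254
round up: n = 244

244


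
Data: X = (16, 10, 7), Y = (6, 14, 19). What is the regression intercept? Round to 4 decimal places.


a = ybar - b*xbar, where b = sum((xi-xbar)(yi-ybar)) / sum((xi-xbar)^2)
n = 3, xbar = 33/3 = 11, ybar = 39/3 = 13
Sxy = sum((xi-xbar)(yi-ybar)) = -60
Sxx = sum((xi-xbar)^2) = 42
b = Sxy / Sxx = -10/7 ≈ -1.428571
a = 13 - (-1.428571) * 11 = 201/7 ≈ 28.714286

28.7143


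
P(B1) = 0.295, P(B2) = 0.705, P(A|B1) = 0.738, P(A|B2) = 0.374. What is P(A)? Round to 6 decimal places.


P(A) = P(A|B1)*P(B1) + P(A|B2)*P(B2)
P(A|B1)*P(B1) = 0.738 * 0.295 = 0.21771
P(A|B2)*P(B2) = 0.374 * 0.705 = 0.26367
P(A) = 0.21771 + 0.26367 = 0.48138

0.481380


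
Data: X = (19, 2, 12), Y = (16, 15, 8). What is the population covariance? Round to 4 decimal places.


Cov = (1/n)*sum((xi-xbar)(yi-ybar))
n = 3, xbar = 33/3 = 11, ybar = 39/3 = 13
sum((xi-xbar)(yi-ybar)) = 1
Cov = 1 / 3 = 1/3 ≈ 0.333333

0.3333


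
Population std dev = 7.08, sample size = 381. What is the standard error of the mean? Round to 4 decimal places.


SE = sigma / sqrt(n)
sqrt(381) ≈ 19.519221
SE = 7.08 / 19.519221 ≈ 0.362719

0.3627


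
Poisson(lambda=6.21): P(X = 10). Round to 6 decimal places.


P = e^(-lam) * lam^k / k!
e^(-6.21) ≈ 0.002009237
lam^k = 6.21^10 ≈ 85293512.925099
k! = 10! = 3628800
P = 0.002009237 * 85293512.925099 / 3628800 ≈ 0.047226

0.047226


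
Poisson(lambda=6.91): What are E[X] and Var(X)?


E[X] = Var(X) = lambda = 6.91

6.91, 6.91


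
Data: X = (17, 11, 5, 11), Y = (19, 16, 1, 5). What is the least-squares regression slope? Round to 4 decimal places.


b = sum((xi-xbar)(yi-ybar)) / sum((xi-xbar)^2)
n = 4, xbar = 44/4 = 11, ybar = 41/4 = 10.25
Sxy = sum((xi-xbar)(yi-ybar)) = 108
Sxx = sum((xi-xbar)^2) = 72
b = Sxy / Sxx = 1.5

1.5000


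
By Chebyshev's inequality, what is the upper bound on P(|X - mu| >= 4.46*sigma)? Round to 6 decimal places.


P <= 1/k^2
k^2 = 4.46^2 = 19.8916
1/k^2 = 1 / 19.8916 ≈ 0.05027248

0.050272


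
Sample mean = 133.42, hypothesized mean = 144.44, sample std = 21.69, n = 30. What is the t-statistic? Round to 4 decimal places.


t = (xbar - mu0) / (s/sqrt(n))
xbar - mu0 = 133.42 - 144.44 = -11.02
sqrt(30) ≈ 5.47722558
s/sqrt(n) = 21.69 / 5.47722558 ≈ 3.96003409
t = -11.02 / 3.96003409 ≈ -2.782804

-2.7828


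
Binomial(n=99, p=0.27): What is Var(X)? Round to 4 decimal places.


Var = n*p*(1-p) = 99 * 0.27 * 0.73 = 19.5129

19.5129


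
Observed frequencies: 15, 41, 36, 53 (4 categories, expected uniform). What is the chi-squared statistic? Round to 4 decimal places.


chi2 = sum((O-E)^2/E), E = total/4
total = 145, E = 145/4 = 36.25
(15 - 36.25)^2 / 36.25 = 451.5625 / 36.25 = 1445/116 ≈ 12.456897
(41 - 36.25)^2 / 36.25 = 22.5625 / 36.25 = 361/580 ≈ 0.622414
(36 - 36.25)^2 / 36.25 = 0.0625 / 36.25 = 1/580 ≈ 0.001724
(53 - 36.25)^2 / 36.25 = 280.5625 / 36.25 = 4489/580 ≈ 7.739655
chi2 = 3019/145 ≈ 20.820690

20.8207


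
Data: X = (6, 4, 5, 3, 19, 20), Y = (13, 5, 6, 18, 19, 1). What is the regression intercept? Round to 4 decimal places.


a = ybar - b*xbar, where b = sum((xi-xbar)(yi-ybar)) / sum((xi-xbar)^2)
n = 6, xbar = 57/6 = 9.5, ybar = 62/6 = 31/3 ≈ 10.333333
Sxy = sum((xi-xbar)(yi-ybar)) = -26
Sxx = sum((xi-xbar)^2) = 305.5
b = Sxy / Sxx = -4/47 ≈ -0.085106
a = 10.333333 - (-0.085106) * 9.5 = 1571/141 ≈ 11.141844

11.1418


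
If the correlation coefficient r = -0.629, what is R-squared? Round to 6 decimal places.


R^2 = r^2 = (-0.629)^2 = 0.395641

0.395641


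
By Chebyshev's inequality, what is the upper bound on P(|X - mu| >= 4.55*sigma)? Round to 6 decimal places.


P <= 1/k^2
k^2 = 4.55^2 = 20.7025
1/k^2 = 1 / 20.7025 = 400/8281 ≈ 0.04830335

0.048303


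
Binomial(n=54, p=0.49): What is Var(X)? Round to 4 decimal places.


Var = n*p*(1-p) = 54 * 0.49 * 0.51 = 13.4946

13.4946


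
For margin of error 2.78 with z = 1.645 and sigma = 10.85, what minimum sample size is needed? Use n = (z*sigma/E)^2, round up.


z*sigma/E = 1.645 * 10.85 / 2.78 ≈ 6.420234
(z*sigma/E)^2 ≈ 41.219402
round up: n = 42

42


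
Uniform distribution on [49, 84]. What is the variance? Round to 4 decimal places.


Var = (b-a)^2 / 12
(b-a)^2 = (84 - 49)^2 = 1225
Var = 1225/12 ≈ 102.083333

102.0833


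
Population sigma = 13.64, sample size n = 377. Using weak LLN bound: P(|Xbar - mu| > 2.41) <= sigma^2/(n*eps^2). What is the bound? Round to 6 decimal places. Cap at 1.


bound = min(1, sigma^2/(n*eps^2))
sigma^2 = 13.64^2 = 186.0496
n*eps^2 = 377 * 2.41^2 = 377 * 5.8081 = 2189.6537
sigma^2/(n*eps^2) = 186.0496 / 2189.6537 ≈ 0.08496759

0.084968


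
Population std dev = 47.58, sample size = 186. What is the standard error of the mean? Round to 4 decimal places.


SE = sigma / sqrt(n)
sqrt(186) ≈ 13.638182
SE = 47.58 / 13.638182 ≈ 3.488735

3.4887


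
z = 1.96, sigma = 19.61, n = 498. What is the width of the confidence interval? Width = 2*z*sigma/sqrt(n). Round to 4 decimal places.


width = 2*z*sigma/sqrt(n)
2*z*sigma = 2 * 1.96 * 19.61 = 76.8712
sqrt(498) ≈ 22.315914
width = 76.8712 / 22.315914 ≈ 3.444681

3.4447


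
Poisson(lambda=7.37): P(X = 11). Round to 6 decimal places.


P = e^(-lam) * lam^k / k!
e^(-7.37) ≈ 0.0006298682
lam^k = 7.37^11 ≈ 3484515225.105989
k! = 11! = 39916800
P = 0.0006298682 * 3484515225.105989 / 39916800 ≈ 0.054984

0.054984


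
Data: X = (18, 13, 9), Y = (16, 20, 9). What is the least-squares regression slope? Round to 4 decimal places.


b = sum((xi-xbar)(yi-ybar)) / sum((xi-xbar)^2)
n = 3, xbar = 40/3 ≈ 13.333333, ybar = 45/3 = 15
Sxy = sum((xi-xbar)(yi-ybar)) = 29
Sxx = sum((xi-xbar)^2) = 122/3 ≈ 40.666667
b = Sxy / Sxx = 87/122 ≈ 0.713115

0.7131


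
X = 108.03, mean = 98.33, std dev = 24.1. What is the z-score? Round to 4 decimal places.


z = (X - mu) / sigma
X - mu = 108.03 - 98.33 = 9.7
z = 9.7 / 24.1 = 97/241 ≈ 0.402490

0.4025


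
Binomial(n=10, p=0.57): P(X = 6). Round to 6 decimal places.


P = C(n,k) * p^k * (1-p)^(n-k)
C(10,6) = 210
p^k = 0.57^6 ≈ 0.03429645
(1-p)^(n-k) = 0.43^4 = 0.03418801
P = 210 * 0.03429645 * 0.03418801 ≈ 0.246231

0.246231


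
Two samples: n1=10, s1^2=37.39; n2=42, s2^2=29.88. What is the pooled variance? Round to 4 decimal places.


sp^2 = ((n1-1)*s1^2 + (n2-1)*s2^2)/(n1+n2-2)
(n1-1)*s1^2 = 9 * 37.39 = 336.51
(n2-1)*s2^2 = 41 * 29.88 = 1225.08
numerator = 336.51 + 1225.08 = 1561.59
n1+n2-2 = 50
sp^2 = 1561.59 / 50 = 31.2318

31.2318


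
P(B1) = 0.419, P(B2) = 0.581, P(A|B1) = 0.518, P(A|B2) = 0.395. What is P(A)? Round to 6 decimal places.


P(A) = P(A|B1)*P(B1) + P(A|B2)*P(B2)
P(A|B1)*P(B1) = 0.518 * 0.419 = 0.217042
P(A|B2)*P(B2) = 0.395 * 0.581 = 0.229495
P(A) = 0.217042 + 0.229495 = 0.446537

0.446537


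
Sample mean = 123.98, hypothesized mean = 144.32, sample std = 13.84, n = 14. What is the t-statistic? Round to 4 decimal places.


t = (xbar - mu0) / (s/sqrt(n))
xbar - mu0 = 123.98 - 144.32 = -20.34
sqrt(14) ≈ 3.74165739
s/sqrt(n) = 13.84 / 3.74165739 ≈ 3.69889559
t = -20.34 / 3.69889559 ≈ -5.498939

-5.4989


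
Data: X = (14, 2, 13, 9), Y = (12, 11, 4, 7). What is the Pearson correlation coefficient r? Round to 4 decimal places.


r = sum((xi-xbar)(yi-ybar)) / sqrt(sum((xi-xbar)^2) * sum((yi-ybar)^2))
n = 4, xbar = 38/4 = 9.5, ybar = 34/4 = 8.5
Sxy = sum((xi-xbar)(yi-ybar)) = -18
Sxx = sum((xi-xbar)^2) = 89
Syy = sum((yi-ybar)^2) = 41
sqrt(Sxx*Syy) ≈ 60.406953
r = Sxy / sqrt(Sxx*Syy) = -18 / 60.406953 ≈ -0.297979

-0.2980


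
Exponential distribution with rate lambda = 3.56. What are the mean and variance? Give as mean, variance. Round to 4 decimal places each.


mean = 1/lam, var = 1/lam^2
mean = 1 / 3.56 = 25/89 ≈ 0.280899
lam^2 = 3.56^2 = 12.6736
var = 1 / 12.6736 = 625/7921 ≈ 0.078904

0.2809, 0.0789


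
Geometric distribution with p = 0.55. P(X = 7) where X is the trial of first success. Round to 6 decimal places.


P = (1-p)^(k-1) * p
(1-p)^(k-1) = 0.45^6 ≈ 0.008303766
P = 0.008303766 * 0.55 ≈ 0.004567071

0.004567


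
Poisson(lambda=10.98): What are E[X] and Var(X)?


E[X] = Var(X) = lambda = 10.98

10.98, 10.98


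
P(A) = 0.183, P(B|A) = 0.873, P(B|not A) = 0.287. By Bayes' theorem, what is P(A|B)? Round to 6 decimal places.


P(A|B) = P(B|A)*P(A) / P(B), P(B) = P(B|A)*P(A) + P(B|not A)*P(not A)
P(B|A)*P(A) = 0.873 * 0.183 = 0.159759
P(B|not A)*P(not A) = 0.287 * 0.817 = 0.234479
P(B) = 0.159759 + 0.234479 = 0.394238
P(A|B) = 0.159759 / 0.394238 ≈ 0.40523491

0.405235


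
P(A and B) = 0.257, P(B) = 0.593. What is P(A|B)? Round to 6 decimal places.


P(A|B) = P(A and B) / P(B) = 0.257 / 0.593 = 257/593 ≈ 0.43338954

0.433390


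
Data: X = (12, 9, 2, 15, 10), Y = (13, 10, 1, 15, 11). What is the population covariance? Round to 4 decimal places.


Cov = (1/n)*sum((xi-xbar)(yi-ybar))
n = 5, xbar = 48/5 = 9.6, ybar = 50/5 = 10
sum((xi-xbar)(yi-ybar)) = 103
Cov = 103 / 5 = 20.6

20.6000


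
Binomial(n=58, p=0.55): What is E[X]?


E[X] = n*p = 58 * 0.55 = 31.9

31.9


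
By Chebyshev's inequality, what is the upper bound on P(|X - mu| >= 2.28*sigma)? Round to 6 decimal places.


P <= 1/k^2
k^2 = 2.28^2 = 5.1984
1/k^2 = 1 / 5.1984 = 625/3249 ≈ 0.19236688

0.192367


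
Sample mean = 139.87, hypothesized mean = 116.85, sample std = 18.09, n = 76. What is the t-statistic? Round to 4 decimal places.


t = (xbar - mu0) / (s/sqrt(n))
xbar - mu0 = 139.87 - 116.85 = 23.02
sqrt(76) ≈ 8.71779789
s/sqrt(n) = 18.09 / 8.71779789 ≈ 2.07506531
t = 23.02 / 2.07506531 ≈ 11.093627

11.0936


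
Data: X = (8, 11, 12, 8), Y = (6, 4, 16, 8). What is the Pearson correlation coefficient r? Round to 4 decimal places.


r = sum((xi-xbar)(yi-ybar)) / sqrt(sum((xi-xbar)^2) * sum((yi-ybar)^2))
n = 4, xbar = 39/4 = 9.75, ybar = 34/4 = 8.5
Sxy = sum((xi-xbar)(yi-ybar)) = 16.5
Sxx = sum((xi-xbar)^2) = 12.75
Syy = sum((yi-ybar)^2) = 83
sqrt(Sxx*Syy) ≈ 32.530755
r = Sxy / sqrt(Sxx*Syy) = 16.5 / 32.530755 ≈ 0.507212

0.5072


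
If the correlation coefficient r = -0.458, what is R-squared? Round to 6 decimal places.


R^2 = r^2 = (-0.458)^2 = 0.209764

0.209764


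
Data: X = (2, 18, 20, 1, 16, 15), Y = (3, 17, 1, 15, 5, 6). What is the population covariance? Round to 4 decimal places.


Cov = (1/n)*sum((xi-xbar)(yi-ybar))
n = 6, xbar = 72/6 = 12, ybar = 47/6 ≈ 7.833333
sum((xi-xbar)(yi-ybar)) = -47
Cov = -47 / 6 = -47/6 ≈ -7.833333

-7.8333


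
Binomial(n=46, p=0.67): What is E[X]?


E[X] = n*p = 46 * 0.67 = 30.82

30.82


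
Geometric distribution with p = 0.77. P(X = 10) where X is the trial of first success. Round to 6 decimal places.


P = (1-p)^(k-1) * p
(1-p)^(k-1) = 0.23^9 ≈ 0.000001801153
P = 0.000001801153 * 0.77 ≈ 0.000001386888

0.000001


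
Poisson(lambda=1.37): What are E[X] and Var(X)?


E[X] = Var(X) = lambda = 1.37

1.37, 1.37


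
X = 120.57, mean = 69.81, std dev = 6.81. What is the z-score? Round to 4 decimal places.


z = (X - mu) / sigma
X - mu = 120.57 - 69.81 = 50.76
z = 50.76 / 6.81 = 1692/227 ≈ 7.453744

7.4537


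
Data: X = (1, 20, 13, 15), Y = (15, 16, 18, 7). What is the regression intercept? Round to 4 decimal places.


a = ybar - b*xbar, where b = sum((xi-xbar)(yi-ybar)) / sum((xi-xbar)^2)
n = 4, xbar = 49/4 = 12.25, ybar = 56/4 = 14
Sxy = sum((xi-xbar)(yi-ybar)) = -12
Sxx = sum((xi-xbar)^2) = 194.75
b = Sxy / Sxx = -48/779 ≈ -0.061617
a = 14 - (-0.061617) * 12.25 = 11494/779 ≈ 14.754814

14.7548


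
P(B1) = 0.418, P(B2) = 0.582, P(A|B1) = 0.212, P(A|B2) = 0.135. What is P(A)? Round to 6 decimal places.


P(A) = P(A|B1)*P(B1) + P(A|B2)*P(B2)
P(A|B1)*P(B1) = 0.212 * 0.418 = 0.088616
P(A|B2)*P(B2) = 0.135 * 0.582 = 0.07857
P(A) = 0.088616 + 0.07857 = 0.167186

0.167186


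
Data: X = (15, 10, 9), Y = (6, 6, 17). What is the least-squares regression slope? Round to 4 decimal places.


b = sum((xi-xbar)(yi-ybar)) / sum((xi-xbar)^2)
n = 3, xbar = 34/3 ≈ 11.333333, ybar = 29/3 ≈ 9.666667
Sxy = sum((xi-xbar)(yi-ybar)) = -77/3 ≈ -25.666667
Sxx = sum((xi-xbar)^2) = 62/3 ≈ 20.666667
b = Sxy / Sxx = -77/62 ≈ -1.241935

-1.2419


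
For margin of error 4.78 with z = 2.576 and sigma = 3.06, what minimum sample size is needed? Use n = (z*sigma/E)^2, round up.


z*sigma/E = 2.576 * 3.06 / 4.78 ≈ 1.649071
(z*sigma/E)^2 ≈ 2.719436
round up: n = 3

3


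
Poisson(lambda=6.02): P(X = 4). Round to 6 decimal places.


P = e^(-lam) * lam^k / k!
e^(-6.02) ≈ 0.002429670
lam^k = 6.02^4 ≈ 1313.366592
k! = 4! = 24
P = 0.002429670 * 1313.366592 / 24 ≈ 0.132960

0.132960
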